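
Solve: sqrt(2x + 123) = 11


Square both sides: 2x + 123 = 11^2 = 121
2x = 121 - 123 = -2
x = -1
Check: sqrt(2*(-1) + 123) = sqrt(121) = 11 ✓

x = -1


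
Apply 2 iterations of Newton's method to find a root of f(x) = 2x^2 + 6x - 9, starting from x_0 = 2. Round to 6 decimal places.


Newton's method: x_(n+1) = x_n - f(x_n)/f'(x_n)
f(x) = 2x^2 + 6x - 9
f'(x) = 4x + 6

Iteration 1:
  f(2.000000) = 11.000000
  f'(2.000000) = 14.000000
  x_1 = 2.000000 - (11.000000)/(14.000000) = 1.214286

Iteration 2:
  f(1.214286) = 1.234694
  f'(1.214286) = 10.857143
  x_2 = 1.214286 - (1.234694)/(10.857143) = 1.100564

x_2 = 1.100564


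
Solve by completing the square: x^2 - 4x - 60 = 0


Start: x^2 - 4x - 60 = 0
Move constant: x^2 - 4x = 60
Half of -4 is -2, squared is 4
Add 4 to both sides: x^2 - 4x + 4 = 64
(x - 2)^2 = 64
x - 2 = ±8
x = 2 + 8 = 10 or x = 2 - 8 = -6

x = -6, x = 10


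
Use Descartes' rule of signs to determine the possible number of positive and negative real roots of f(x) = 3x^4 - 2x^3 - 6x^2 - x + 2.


Descartes' rule of signs:

For positive roots, count sign changes in f(x) = 3x^4 - 2x^3 - 6x^2 - x + 2:
Signs of coefficients: +, -, -, -, +
Number of sign changes: 2
Possible positive real roots: 2, 0

For negative roots, examine f(-x) = 3x^4 + 2x^3 - 6x^2 + x + 2:
Signs of coefficients: +, +, -, +, +
Number of sign changes: 2
Possible negative real roots: 2, 0

Positive roots: 2 or 0; Negative roots: 2 or 0


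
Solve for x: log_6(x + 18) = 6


Convert to exponential form: x + 18 = 6^6 = 46656
x = 46656 - 18 = 46638
Check: log_6(46638 + 18) = log_6(46656) = log_6(46656) = 6 ✓

x = 46638


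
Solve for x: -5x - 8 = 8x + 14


Starting with: -5x - 8 = 8x + 14
Move all x terms to left: (-5 - 8)x = 14 + 8
Simplify: -13x = 22
Divide both sides by -13: x = -22/13

x = -22/13


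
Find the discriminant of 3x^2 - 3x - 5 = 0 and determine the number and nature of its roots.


For ax^2 + bx + c = 0, discriminant D = b^2 - 4ac
Here a = 3, b = -3, c = -5
D = (-3)^2 - 4(3)(-5) = 9 + 60 = 69

D = 69 > 0 but not a perfect square
The equation has 2 distinct real irrational roots.

Discriminant = 69, 2 distinct real irrational roots


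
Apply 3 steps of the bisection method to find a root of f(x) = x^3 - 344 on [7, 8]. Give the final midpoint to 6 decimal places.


f(x) = x^3 - 344
f(7) = -1 < 0
f(8) = 168 > 0

Step 1: midpoint = (7.000000 + 8.000000)/2 = 7.500000
  f(7.500000) = 77.875000
  f(mid) > 0, so root is in [7.000000, 7.500000]

Step 2: midpoint = (7.000000 + 7.500000)/2 = 7.250000
  f(7.250000) = 37.078125
  f(mid) > 0, so root is in [7.000000, 7.250000]

Step 3: midpoint = (7.000000 + 7.250000)/2 = 7.125000
  f(7.125000) = 17.705078
  f(mid) > 0, so root is in [7.000000, 7.125000]

midpoint = 7.125000


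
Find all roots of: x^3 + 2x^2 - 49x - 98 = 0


Let p(x) = x^3 + 2x^2 - 49x - 98. By the rational root theorem (leading coefficient 1), any rational root is an integer divisor of 98: try ±1, ±2, ... in turn.
Test x = 1: value = -144 ≠ 0.
Test x = -1: value = -48 ≠ 0.
Test x = 2: value = -180 ≠ 0.
Test x = -2: value = 0 ✓, so (x + 2) is a factor.
Synthetic division by (x + 2): bring down 1; 1(-2) + 2 = 0; 0(-2) - 49 = -49; (-49)(-2) - 98 = 0 → quotient x^2 - 49, remainder 0.
Solve the quadratic x^2 - 49 = 0: discriminant = 0^2 - 4(1)(-49) = 0 + 196 = 196.
sqrt(196) = 14, so x = (0 ± 14)/2: x = 7 or x = -7.
Collecting all roots found:

x = -7, x = -2, x = 7


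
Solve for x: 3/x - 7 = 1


Subtract -7 from both sides: 3/x = 8
Multiply both sides by x: 3 = 8 * x
Divide by 8: x = 3/8

x = 3/8


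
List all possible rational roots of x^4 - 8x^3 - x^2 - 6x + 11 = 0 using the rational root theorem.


Rational root theorem: possible roots are ±p/q where:
  p divides the constant term (11): p ∈ {1, 11}
  q divides the leading coefficient (1): q ∈ {1}

All possible rational roots: -11, -1, 1, 11

-11, -1, 1, 11


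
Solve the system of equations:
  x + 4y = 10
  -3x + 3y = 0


Using Cramer's rule:
Determinant D = (1)(3) - (-3)(4) = 3 + 12 = 15
Dx = (10)(3) - (0)(4) = 30 - 0 = 30
Dy = (1)(0) - (-3)(10) = 0 + 30 = 30
x = Dx/D = 30/15 = 2
y = Dy/D = 30/15 = 2

x = 2, y = 2


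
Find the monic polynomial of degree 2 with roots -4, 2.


A monic polynomial with roots -4, 2 is:
p(x) = (x + 4)(x - 2)
After multiplying by (x + 4): x + 4
After multiplying by (x - 2): x^2 + 2x - 8

x^2 + 2x - 8


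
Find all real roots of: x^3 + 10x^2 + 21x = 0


The constant term is 0, so x = 0 is a root. Factor out x:
  x(x^2 + 10x + 21) = 0
Solve the quadratic x^2 + 10x + 21 = 0: discriminant = 10^2 - 4(1)(21) = 100 - 84 = 16.
sqrt(16) = 4, so x = (-10 ± 4)/2: x = -3 or x = -7.

x = -7, x = -3, x = 0


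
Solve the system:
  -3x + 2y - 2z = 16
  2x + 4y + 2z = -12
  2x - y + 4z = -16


Using Cramer's rule. Expand each determinant along the first row.
D  = (-3)*[4*4 - 2*(-1)] - 2*[2*4 - 2*2] + (-2)*[2*(-1) - 4*2]
  = (-3)*(18) - 2*(4) + (-2)*(-10) = -42
Dx = 16*[4*4 - 2*(-1)] - 2*[(-12)*4 - 2*(-16)] + (-2)*[(-12)*(-1) - 4*(-16)]
  = 16*(18) - 2*(-16) + (-2)*(76) = 168
Dy = (-3)*[(-12)*4 - 2*(-16)] - 16*[2*4 - 2*2] + (-2)*[2*(-16) - (-12)*2]
  = (-3)*(-16) - 16*(4) + (-2)*(-8) = 0
Dz = (-3)*[4*(-16) - (-12)*(-1)] - 2*[2*(-16) - (-12)*2] + 16*[2*(-1) - 4*2]
  = (-3)*(-76) - 2*(-8) + 16*(-10) = 84
x = Dx/D = 168/-42 = -4, y = Dy/D = 0/-42 = 0, z = Dz/D = 84/-42 = -2
Check eq1: (-3)(-4) + (2)(0) + (-2)(-2) = 16 = 16 ✓
Check eq2: (2)(-4) + (4)(0) + (2)(-2) = -12 = -12 ✓
Check eq3: (2)(-4) + (-1)(0) + (4)(-2) = -16 = -16 ✓

x = -4, y = 0, z = -2


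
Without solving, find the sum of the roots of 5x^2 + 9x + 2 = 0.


By Vieta's formulas for ax^2 + bx + c = 0:
  Sum of roots = -b/a
  Product of roots = c/a

Here a = 5, b = 9, c = 2
Sum = -(9)/5 = -9/5
Product = 2/5 = 2/5

Sum = -9/5


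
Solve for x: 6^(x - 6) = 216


Express both sides with the same base.
216 = 6^3
Since the bases match, equate exponents: x - 6 = 3
So x = 3 - (-6) = 9

x = 9


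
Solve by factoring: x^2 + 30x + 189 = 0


We need two numbers that multiply to 189 and add to 30.
Those numbers are 9 and 21 (since 9 * 21 = 189 and 9 + 21 = 30).
So x^2 + 30x + 189 = (x + 9)(x + 21) = 0
Setting each factor to zero: x = -9 or x = -21

x = -21, x = -9


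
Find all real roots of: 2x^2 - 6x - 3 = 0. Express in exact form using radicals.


Using the quadratic formula: x = (-b ± sqrt(b^2 - 4ac)) / (2a)
Here a = 2, b = -6, c = -3
Discriminant = b^2 - 4ac = (-6)^2 - 4(2)(-3) = 36 + 24 = 60
Since discriminant = 60 > 0, there are two real roots.
x = (6 ± 2*sqrt(15)) / 4
Simplifying: x = (3 ± sqrt(15)) / 2
Numerically: x ≈ 3.4365 or x ≈ -0.4365

x = (3 + sqrt(15)) / 2 or x = (3 - sqrt(15)) / 2


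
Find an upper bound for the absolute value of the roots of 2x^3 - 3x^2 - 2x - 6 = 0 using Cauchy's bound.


Cauchy's bound: all roots r satisfy |r| <= 1 + max(|a_i/a_n|) for i = 0,...,n-1
where a_n is the leading coefficient.

Coefficients: [2, -3, -2, -6]
Leading coefficient a_n = 2
Ratios |a_i/a_n|: 3/2, 1, 3
Maximum ratio: 3
Cauchy's bound: |r| <= 1 + 3 = 4

Upper bound = 4


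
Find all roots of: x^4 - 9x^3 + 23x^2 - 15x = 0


The constant term is 0, so x = 0 is a root. Factor out x:
  x^3 - 9x^2 + 23x - 15 = 0
Let p(x) = x^3 - 9x^2 + 23x - 15. By the rational root theorem (leading coefficient 1), any rational root is an integer divisor of 15: try ±1, ±2, ... in turn.
Test x = 1: value = 0 ✓, so (x - 1) is a factor.
Synthetic division by (x - 1): bring down 1; 1(1) - 9 = -8; (-8)(1) + 23 = 15; 15(1) - 15 = 0 → quotient x^2 - 8x + 15, remainder 0.
Solve the quadratic x^2 - 8x + 15 = 0: discriminant = (-8)^2 - 4(1)(15) = 64 - 60 = 4.
sqrt(4) = 2, so x = (8 ± 2)/2: x = 5 or x = 3.
Collecting all roots found:

x = 0, x = 1, x = 3, x = 5


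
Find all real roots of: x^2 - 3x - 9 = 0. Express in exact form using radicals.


Using the quadratic formula: x = (-b ± sqrt(b^2 - 4ac)) / (2a)
Here a = 1, b = -3, c = -9
Discriminant = b^2 - 4ac = (-3)^2 - 4(1)(-9) = 9 + 36 = 45
Since discriminant = 45 > 0, there are two real roots.
x = (3 ± 3*sqrt(5)) / 2
Numerically: x ≈ 4.8541 or x ≈ -1.8541

x = (3 + 3*sqrt(5)) / 2 or x = (3 - 3*sqrt(5)) / 2


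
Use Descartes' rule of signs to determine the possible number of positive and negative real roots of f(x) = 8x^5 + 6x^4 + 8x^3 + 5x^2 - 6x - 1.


Descartes' rule of signs:

For positive roots, count sign changes in f(x) = 8x^5 + 6x^4 + 8x^3 + 5x^2 - 6x - 1:
Signs of coefficients: +, +, +, +, -, -
Number of sign changes: 1
Possible positive real roots: 1

For negative roots, examine f(-x) = -8x^5 + 6x^4 - 8x^3 + 5x^2 + 6x - 1:
Signs of coefficients: -, +, -, +, +, -
Number of sign changes: 4
Possible negative real roots: 4, 2, 0

Positive roots: 1; Negative roots: 4 or 2 or 0


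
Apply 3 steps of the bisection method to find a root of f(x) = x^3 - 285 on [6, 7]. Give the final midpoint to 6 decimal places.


f(x) = x^3 - 285
f(6) = -69 < 0
f(7) = 58 > 0

Step 1: midpoint = (6.000000 + 7.000000)/2 = 6.500000
  f(6.500000) = -10.375000
  f(mid) < 0, so root is in [6.500000, 7.000000]

Step 2: midpoint = (6.500000 + 7.000000)/2 = 6.750000
  f(6.750000) = 22.546875
  f(mid) > 0, so root is in [6.500000, 6.750000]

Step 3: midpoint = (6.500000 + 6.750000)/2 = 6.625000
  f(6.625000) = 5.775391
  f(mid) > 0, so root is in [6.500000, 6.625000]

midpoint = 6.625000


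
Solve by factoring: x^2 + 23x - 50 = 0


We need two numbers that multiply to -50 and add to 23.
Those numbers are -2 and 25 (since (-2) * 25 = -50 and (-2) + 25 = 23).
So x^2 + 23x - 50 = (x - 2)(x + 25) = 0
Setting each factor to zero: x = 2 or x = -25

x = -25, x = 2


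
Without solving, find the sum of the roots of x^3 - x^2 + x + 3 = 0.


By Vieta's formulas for x^3 + bx^2 + cx + d = 0:
  r1 + r2 + r3 = -b/a = 1
  r1*r2 + r1*r3 + r2*r3 = c/a = 1
  r1*r2*r3 = -d/a = -3


Sum = 1


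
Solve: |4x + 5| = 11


An absolute value equation |expr| = 11 gives two cases:
Case 1: 4x + 5 = 11
  4x = 6, so x = 3/2
Case 2: 4x + 5 = -11
  4x = -16, so x = -4

x = -4, x = 3/2


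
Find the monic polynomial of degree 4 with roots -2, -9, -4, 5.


A monic polynomial with roots -2, -9, -4, 5 is:
p(x) = (x + 2)(x + 9)(x + 4)(x - 5)
After multiplying by (x + 2): x + 2
After multiplying by (x + 9): x^2 + 11x + 18
After multiplying by (x + 4): x^3 + 15x^2 + 62x + 72
After multiplying by (x - 5): x^4 + 10x^3 - 13x^2 - 238x - 360

x^4 + 10x^3 - 13x^2 - 238x - 360


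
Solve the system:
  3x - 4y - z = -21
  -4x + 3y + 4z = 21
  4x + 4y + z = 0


Using Cramer's rule. Expand each determinant along the first row.
D  = 3*[3*1 - 4*4] - (-4)*[(-4)*1 - 4*4] + (-1)*[(-4)*4 - 3*4]
  = 3*(-13) - (-4)*(-20) + (-1)*(-28) = -91
Dx = (-21)*[3*1 - 4*4] - (-4)*[21*1 - 4*0] + (-1)*[21*4 - 3*0]
  = (-21)*(-13) - (-4)*(21) + (-1)*(84) = 273
Dy = 3*[21*1 - 4*0] - (-21)*[(-4)*1 - 4*4] + (-1)*[(-4)*0 - 21*4]
  = 3*(21) - (-21)*(-20) + (-1)*(-84) = -273
Dz = 3*[3*0 - 21*4] - (-4)*[(-4)*0 - 21*4] + (-21)*[(-4)*4 - 3*4]
  = 3*(-84) - (-4)*(-84) + (-21)*(-28) = 0
x = Dx/D = 273/-91 = -3, y = Dy/D = -273/-91 = 3, z = Dz/D = 0/-91 = 0
Check eq1: (3)(-3) + (-4)(3) + (-1)(0) = -21 = -21 ✓
Check eq2: (-4)(-3) + (3)(3) + (4)(0) = 21 = 21 ✓
Check eq3: (4)(-3) + (4)(3) + (1)(0) = 0 = 0 ✓

x = -3, y = 3, z = 0


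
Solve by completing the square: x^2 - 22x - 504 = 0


Start: x^2 - 22x - 504 = 0
Move constant: x^2 - 22x = 504
Half of -22 is -11, squared is 121
Add 121 to both sides: x^2 - 22x + 121 = 625
(x - 11)^2 = 625
x - 11 = ±25
x = 11 + 25 = 36 or x = 11 - 25 = -14

x = -14, x = 36


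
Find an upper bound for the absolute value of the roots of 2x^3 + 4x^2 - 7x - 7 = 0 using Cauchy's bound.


Cauchy's bound: all roots r satisfy |r| <= 1 + max(|a_i/a_n|) for i = 0,...,n-1
where a_n is the leading coefficient.

Coefficients: [2, 4, -7, -7]
Leading coefficient a_n = 2
Ratios |a_i/a_n|: 2, 7/2, 7/2
Maximum ratio: 7/2
Cauchy's bound: |r| <= 1 + 7/2 = 9/2

Upper bound = 9/2


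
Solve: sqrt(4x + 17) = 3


Square both sides: 4x + 17 = 3^2 = 9
4x = 9 - 17 = -8
x = -2
Check: sqrt(4*(-2) + 17) = sqrt(9) = 3 ✓

x = -2


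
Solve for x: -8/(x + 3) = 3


Multiply both sides by (x + 3): -8 = 3(x + 3)
Distribute: -8 = 3x + 9
3x = -8 - 9 = -17
x = -17/3

x = -17/3


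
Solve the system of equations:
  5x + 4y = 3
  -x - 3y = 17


Using Cramer's rule:
Determinant D = (5)(-3) - (-1)(4) = -15 + 4 = -11
Dx = (3)(-3) - (17)(4) = -9 - 68 = -77
Dy = (5)(17) - (-1)(3) = 85 + 3 = 88
x = Dx/D = -77/-11 = 7
y = Dy/D = 88/-11 = -8

x = 7, y = -8


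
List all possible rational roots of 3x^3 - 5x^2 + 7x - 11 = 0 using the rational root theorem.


Rational root theorem: possible roots are ±p/q where:
  p divides the constant term (-11): p ∈ {1, 11}
  q divides the leading coefficient (3): q ∈ {1, 3}

All possible rational roots: -11, -11/3, -1, -1/3, 1/3, 1, 11/3, 11

-11, -11/3, -1, -1/3, 1/3, 1, 11/3, 11


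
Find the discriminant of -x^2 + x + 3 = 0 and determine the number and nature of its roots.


For ax^2 + bx + c = 0, discriminant D = b^2 - 4ac
Here a = -1, b = 1, c = 3
D = (1)^2 - 4(-1)(3) = 1 + 12 = 13

D = 13 > 0 but not a perfect square
The equation has 2 distinct real irrational roots.

Discriminant = 13, 2 distinct real irrational roots


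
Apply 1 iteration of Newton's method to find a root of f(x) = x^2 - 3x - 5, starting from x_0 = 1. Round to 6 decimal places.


Newton's method: x_(n+1) = x_n - f(x_n)/f'(x_n)
f(x) = x^2 - 3x - 5
f'(x) = 2x - 3

Iteration 1:
  f(1.000000) = -7.000000
  f'(1.000000) = -1.000000
  x_1 = 1.000000 - (-7.000000)/(-1.000000) = -6.000000

x_1 = -6.000000


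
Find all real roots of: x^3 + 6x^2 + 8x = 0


The constant term is 0, so x = 0 is a root. Factor out x:
  x(x^2 + 6x + 8) = 0
Solve the quadratic x^2 + 6x + 8 = 0: discriminant = 6^2 - 4(1)(8) = 36 - 32 = 4.
sqrt(4) = 2, so x = (-6 ± 2)/2: x = -2 or x = -4.

x = -4, x = -2, x = 0


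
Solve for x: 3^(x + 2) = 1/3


Express both sides with the same base.
1/3 = 3^(-1)
Since the bases match, equate exponents: x + 2 = -1
So x = -1 - (2) = -3

x = -3


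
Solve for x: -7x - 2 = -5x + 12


Starting with: -7x - 2 = -5x + 12
Move all x terms to left: (-7 + 5)x = 12 + 2
Simplify: -2x = 14
Divide both sides by -2: x = -7

x = -7


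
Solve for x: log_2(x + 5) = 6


Convert to exponential form: x + 5 = 2^6 = 64
x = 64 - 5 = 59
Check: log_2(59 + 5) = log_2(64) = log_2(64) = 6 ✓

x = 59


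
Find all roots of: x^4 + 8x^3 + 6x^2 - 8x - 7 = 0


Let p(x) = x^4 + 8x^3 + 6x^2 - 8x - 7. By the rational root theorem (leading coefficient 1), any rational root is an integer divisor of 7: try ±1, ±2, ... in turn.
Test x = 1: value = 0 ✓, so (x - 1) is a factor.
Synthetic division by (x - 1): bring down 1; 1(1) + 8 = 9; 9(1) + 6 = 15; 15(1) - 8 = 7; 7(1) - 7 = 0 → quotient x^3 + 9x^2 + 15x + 7, remainder 0.
Continue with the quotient x^3 + 9x^2 + 15x + 7 (candidates must divide 7; re-test x = 1 first in case it repeats).
Test x = 1: value = 32 ≠ 0.
Test x = -1: value = 0 ✓, so (x + 1) is a factor.
Synthetic division by (x + 1): bring down 1; 1(-1) + 9 = 8; 8(-1) + 15 = 7; 7(-1) + 7 = 0 → quotient x^2 + 8x + 7, remainder 0.
Solve the quadratic x^2 + 8x + 7 = 0: discriminant = 8^2 - 4(1)(7) = 64 - 28 = 36.
sqrt(36) = 6, so x = (-8 ± 6)/2: x = -1 or x = -7.
Collecting all roots found:

x = -7, x = -1 (multiplicity 2), x = 1


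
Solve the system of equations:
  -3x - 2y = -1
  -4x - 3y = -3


Using Cramer's rule:
Determinant D = (-3)(-3) - (-4)(-2) = 9 - 8 = 1
Dx = (-1)(-3) - (-3)(-2) = 3 - 6 = -3
Dy = (-3)(-3) - (-4)(-1) = 9 - 4 = 5
x = Dx/D = -3/1 = -3
y = Dy/D = 5/1 = 5

x = -3, y = 5


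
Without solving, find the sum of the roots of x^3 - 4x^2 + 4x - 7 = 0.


By Vieta's formulas for x^3 + bx^2 + cx + d = 0:
  r1 + r2 + r3 = -b/a = 4
  r1*r2 + r1*r3 + r2*r3 = c/a = 4
  r1*r2*r3 = -d/a = 7


Sum = 4


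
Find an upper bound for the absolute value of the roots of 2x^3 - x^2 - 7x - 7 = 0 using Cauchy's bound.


Cauchy's bound: all roots r satisfy |r| <= 1 + max(|a_i/a_n|) for i = 0,...,n-1
where a_n is the leading coefficient.

Coefficients: [2, -1, -7, -7]
Leading coefficient a_n = 2
Ratios |a_i/a_n|: 1/2, 7/2, 7/2
Maximum ratio: 7/2
Cauchy's bound: |r| <= 1 + 7/2 = 9/2

Upper bound = 9/2


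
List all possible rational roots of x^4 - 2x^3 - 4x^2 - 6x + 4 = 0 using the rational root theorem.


Rational root theorem: possible roots are ±p/q where:
  p divides the constant term (4): p ∈ {1, 2, 4}
  q divides the leading coefficient (1): q ∈ {1}

All possible rational roots: -4, -2, -1, 1, 2, 4

-4, -2, -1, 1, 2, 4


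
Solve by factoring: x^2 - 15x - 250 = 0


We need two numbers that multiply to -250 and add to -15.
Those numbers are 10 and -25 (since 10 * (-25) = -250 and 10 + (-25) = -15).
So x^2 - 15x - 250 = (x + 10)(x - 25) = 0
Setting each factor to zero: x = -10 or x = 25

x = -10, x = 25


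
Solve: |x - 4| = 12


An absolute value equation |expr| = 12 gives two cases:
Case 1: x - 4 = 12
  x = 16, so x = 16
Case 2: x - 4 = -12
  x = -8, so x = -8

x = -8, x = 16


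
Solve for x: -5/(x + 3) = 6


Multiply both sides by (x + 3): -5 = 6(x + 3)
Distribute: -5 = 6x + 18
6x = -5 - 18 = -23
x = -23/6

x = -23/6


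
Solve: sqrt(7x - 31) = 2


Square both sides: 7x - 31 = 2^2 = 4
7x = 4 + 31 = 35
x = 5
Check: sqrt(7*5 - 31) = sqrt(4) = 2 ✓

x = 5


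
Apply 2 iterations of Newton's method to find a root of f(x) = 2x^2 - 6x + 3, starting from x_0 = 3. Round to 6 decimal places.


Newton's method: x_(n+1) = x_n - f(x_n)/f'(x_n)
f(x) = 2x^2 - 6x + 3
f'(x) = 4x - 6

Iteration 1:
  f(3.000000) = 3.000000
  f'(3.000000) = 6.000000
  x_1 = 3.000000 - (3.000000)/(6.000000) = 2.500000

Iteration 2:
  f(2.500000) = 0.500000
  f'(2.500000) = 4.000000
  x_2 = 2.500000 - (0.500000)/(4.000000) = 2.375000

x_2 = 2.375000


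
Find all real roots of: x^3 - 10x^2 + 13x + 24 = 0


Let p(x) = x^3 - 10x^2 + 13x + 24. By the rational root theorem (leading coefficient 1), any rational root is an integer divisor of 24: try ±1, ±2, ... in turn.
Test x = 1: value = 28 ≠ 0.
Test x = -1: value = 0 ✓, so (x + 1) is a factor.
Synthetic division by (x + 1): bring down 1; 1(-1) - 10 = -11; (-11)(-1) + 13 = 24; 24(-1) + 24 = 0 → quotient x^2 - 11x + 24, remainder 0.
Solve the quadratic x^2 - 11x + 24 = 0: discriminant = (-11)^2 - 4(1)(24) = 121 - 96 = 25.
sqrt(25) = 5, so x = (11 ± 5)/2: x = 8 or x = 3.

x = -1, x = 3, x = 8


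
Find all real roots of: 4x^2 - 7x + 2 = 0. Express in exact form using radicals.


Using the quadratic formula: x = (-b ± sqrt(b^2 - 4ac)) / (2a)
Here a = 4, b = -7, c = 2
Discriminant = b^2 - 4ac = (-7)^2 - 4(4)(2) = 49 - 32 = 17
Since discriminant = 17 > 0, there are two real roots.
x = (7 ± sqrt(17)) / 8
Numerically: x ≈ 1.3904 or x ≈ 0.3596

x = (7 + sqrt(17)) / 8 or x = (7 - sqrt(17)) / 8


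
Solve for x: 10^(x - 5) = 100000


Express both sides with the same base.
100000 = 10^5
Since the bases match, equate exponents: x - 5 = 5
So x = 5 - (-5) = 10

x = 10


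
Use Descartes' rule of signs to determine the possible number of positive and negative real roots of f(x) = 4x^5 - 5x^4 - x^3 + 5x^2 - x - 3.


Descartes' rule of signs:

For positive roots, count sign changes in f(x) = 4x^5 - 5x^4 - x^3 + 5x^2 - x - 3:
Signs of coefficients: +, -, -, +, -, -
Number of sign changes: 3
Possible positive real roots: 3, 1

For negative roots, examine f(-x) = -4x^5 - 5x^4 + x^3 + 5x^2 + x - 3:
Signs of coefficients: -, -, +, +, +, -
Number of sign changes: 2
Possible negative real roots: 2, 0

Positive roots: 3 or 1; Negative roots: 2 or 0


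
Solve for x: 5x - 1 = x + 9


Starting with: 5x - 1 = x + 9
Move all x terms to left: (5 - 1)x = 9 + 1
Simplify: 4x = 10
Divide both sides by 4: x = 5/2

x = 5/2


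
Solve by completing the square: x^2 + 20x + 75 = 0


Start: x^2 + 20x + 75 = 0
Move constant: x^2 + 20x = -75
Half of 20 is 10, squared is 100
Add 100 to both sides: x^2 + 20x + 100 = 25
(x + 10)^2 = 25
x + 10 = ±5
x = -10 + 5 = -5 or x = -10 - 5 = -15

x = -15, x = -5


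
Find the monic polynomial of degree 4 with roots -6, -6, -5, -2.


A monic polynomial with roots -6, -6, -5, -2 is:
p(x) = (x + 6)(x + 6)(x + 5)(x + 2)
After multiplying by (x + 6): x + 6
After multiplying by (x + 6): x^2 + 12x + 36
After multiplying by (x + 5): x^3 + 17x^2 + 96x + 180
After multiplying by (x + 2): x^4 + 19x^3 + 130x^2 + 372x + 360

x^4 + 19x^3 + 130x^2 + 372x + 360


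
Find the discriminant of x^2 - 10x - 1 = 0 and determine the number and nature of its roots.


For ax^2 + bx + c = 0, discriminant D = b^2 - 4ac
Here a = 1, b = -10, c = -1
D = (-10)^2 - 4(1)(-1) = 100 + 4 = 104

D = 104 > 0 but not a perfect square
The equation has 2 distinct real irrational roots.

Discriminant = 104, 2 distinct real irrational roots


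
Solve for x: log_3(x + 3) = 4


Convert to exponential form: x + 3 = 3^4 = 81
x = 81 - 3 = 78
Check: log_3(78 + 3) = log_3(81) = log_3(81) = 4 ✓

x = 78


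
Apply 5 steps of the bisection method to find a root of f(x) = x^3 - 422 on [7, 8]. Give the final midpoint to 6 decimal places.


f(x) = x^3 - 422
f(7) = -79 < 0
f(8) = 90 > 0

Step 1: midpoint = (7.000000 + 8.000000)/2 = 7.500000
  f(7.500000) = -0.125000
  f(mid) < 0, so root is in [7.500000, 8.000000]

Step 2: midpoint = (7.500000 + 8.000000)/2 = 7.750000
  f(7.750000) = 43.484375
  f(mid) > 0, so root is in [7.500000, 7.750000]

Step 3: midpoint = (7.500000 + 7.750000)/2 = 7.625000
  f(7.625000) = 21.322266
  f(mid) > 0, so root is in [7.500000, 7.625000]

Step 4: midpoint = (7.500000 + 7.625000)/2 = 7.562500
  f(7.562500) = 10.510010
  f(mid) > 0, so root is in [7.500000, 7.562500]

Step 5: midpoint = (7.500000 + 7.562500)/2 = 7.531250
  f(7.531250) = 5.170441
  f(mid) > 0, so root is in [7.500000, 7.531250]

midpoint = 7.531250


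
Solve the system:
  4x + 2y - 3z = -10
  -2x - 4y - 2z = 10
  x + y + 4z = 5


Using Cramer's rule. Expand each determinant along the first row.
D  = 4*[(-4)*4 - (-2)*1] - 2*[(-2)*4 - (-2)*1] + (-3)*[(-2)*1 - (-4)*1]
  = 4*(-14) - 2*(-6) + (-3)*(2) = -50
Dx = (-10)*[(-4)*4 - (-2)*1] - 2*[10*4 - (-2)*5] + (-3)*[10*1 - (-4)*5]
  = (-10)*(-14) - 2*(50) + (-3)*(30) = -50
Dy = 4*[10*4 - (-2)*5] - (-10)*[(-2)*4 - (-2)*1] + (-3)*[(-2)*5 - 10*1]
  = 4*(50) - (-10)*(-6) + (-3)*(-20) = 200
Dz = 4*[(-4)*5 - 10*1] - 2*[(-2)*5 - 10*1] + (-10)*[(-2)*1 - (-4)*1]
  = 4*(-30) - 2*(-20) + (-10)*(2) = -100
x = Dx/D = -50/-50 = 1, y = Dy/D = 200/-50 = -4, z = Dz/D = -100/-50 = 2
Check eq1: (4)(1) + (2)(-4) + (-3)(2) = -10 = -10 ✓
Check eq2: (-2)(1) + (-4)(-4) + (-2)(2) = 10 = 10 ✓
Check eq3: (1)(1) + (1)(-4) + (4)(2) = 5 = 5 ✓

x = 1, y = -4, z = 2


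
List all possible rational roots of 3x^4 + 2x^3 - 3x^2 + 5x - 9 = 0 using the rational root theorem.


Rational root theorem: possible roots are ±p/q where:
  p divides the constant term (-9): p ∈ {1, 3, 9}
  q divides the leading coefficient (3): q ∈ {1, 3}

All possible rational roots: -9, -3, -1, -1/3, 1/3, 1, 3, 9

-9, -3, -1, -1/3, 1/3, 1, 3, 9


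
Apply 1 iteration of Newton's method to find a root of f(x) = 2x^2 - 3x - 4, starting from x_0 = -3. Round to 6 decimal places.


Newton's method: x_(n+1) = x_n - f(x_n)/f'(x_n)
f(x) = 2x^2 - 3x - 4
f'(x) = 4x - 3

Iteration 1:
  f(-3.000000) = 23.000000
  f'(-3.000000) = -15.000000
  x_1 = -3.000000 - (23.000000)/(-15.000000) = -1.466667

x_1 = -1.466667


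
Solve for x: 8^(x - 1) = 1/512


Express both sides with the same base.
1/512 = 8^(-3)
Since the bases match, equate exponents: x - 1 = -3
So x = -3 - (-1) = -2

x = -2


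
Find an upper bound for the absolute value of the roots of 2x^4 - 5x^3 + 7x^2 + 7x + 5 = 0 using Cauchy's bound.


Cauchy's bound: all roots r satisfy |r| <= 1 + max(|a_i/a_n|) for i = 0,...,n-1
where a_n is the leading coefficient.

Coefficients: [2, -5, 7, 7, 5]
Leading coefficient a_n = 2
Ratios |a_i/a_n|: 5/2, 7/2, 7/2, 5/2
Maximum ratio: 7/2
Cauchy's bound: |r| <= 1 + 7/2 = 9/2

Upper bound = 9/2


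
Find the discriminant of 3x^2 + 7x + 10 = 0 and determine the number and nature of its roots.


For ax^2 + bx + c = 0, discriminant D = b^2 - 4ac
Here a = 3, b = 7, c = 10
D = (7)^2 - 4(3)(10) = 49 - 120 = -71

D = -71 < 0
The equation has no real roots (2 complex conjugate roots).

Discriminant = -71, no real roots (2 complex conjugate roots)


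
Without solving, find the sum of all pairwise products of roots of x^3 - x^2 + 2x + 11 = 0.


By Vieta's formulas for x^3 + bx^2 + cx + d = 0:
  r1 + r2 + r3 = -b/a = 1
  r1*r2 + r1*r3 + r2*r3 = c/a = 2
  r1*r2*r3 = -d/a = -11


Sum of pairwise products = 2


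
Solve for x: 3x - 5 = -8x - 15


Starting with: 3x - 5 = -8x - 15
Move all x terms to left: (3 + 8)x = -15 + 5
Simplify: 11x = -10
Divide both sides by 11: x = -10/11

x = -10/11


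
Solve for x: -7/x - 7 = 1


Subtract -7 from both sides: -7/x = 8
Multiply both sides by x: -7 = 8 * x
Divide by 8: x = -7/8

x = -7/8


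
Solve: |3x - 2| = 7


An absolute value equation |expr| = 7 gives two cases:
Case 1: 3x - 2 = 7
  3x = 9, so x = 3
Case 2: 3x - 2 = -7
  3x = -5, so x = -5/3

x = -5/3, x = 3


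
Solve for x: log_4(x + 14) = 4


Convert to exponential form: x + 14 = 4^4 = 256
x = 256 - 14 = 242
Check: log_4(242 + 14) = log_4(256) = log_4(256) = 4 ✓

x = 242


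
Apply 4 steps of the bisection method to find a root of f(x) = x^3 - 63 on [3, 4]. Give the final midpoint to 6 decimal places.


f(x) = x^3 - 63
f(3) = -36 < 0
f(4) = 1 > 0

Step 1: midpoint = (3.000000 + 4.000000)/2 = 3.500000
  f(3.500000) = -20.125000
  f(mid) < 0, so root is in [3.500000, 4.000000]

Step 2: midpoint = (3.500000 + 4.000000)/2 = 3.750000
  f(3.750000) = -10.265625
  f(mid) < 0, so root is in [3.750000, 4.000000]

Step 3: midpoint = (3.750000 + 4.000000)/2 = 3.875000
  f(3.875000) = -4.814453
  f(mid) < 0, so root is in [3.875000, 4.000000]

Step 4: midpoint = (3.875000 + 4.000000)/2 = 3.937500
  f(3.937500) = -1.953369
  f(mid) < 0, so root is in [3.937500, 4.000000]

midpoint = 3.937500


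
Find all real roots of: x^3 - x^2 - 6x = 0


The constant term is 0, so x = 0 is a root. Factor out x:
  x(x^2 - x - 6) = 0
Solve the quadratic x^2 - x - 6 = 0: discriminant = (-1)^2 - 4(1)(-6) = 1 + 24 = 25.
sqrt(25) = 5, so x = (1 ± 5)/2: x = 3 or x = -2.

x = -2, x = 0, x = 3


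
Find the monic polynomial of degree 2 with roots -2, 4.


A monic polynomial with roots -2, 4 is:
p(x) = (x + 2)(x - 4)
After multiplying by (x + 2): x + 2
After multiplying by (x - 4): x^2 - 2x - 8

x^2 - 2x - 8


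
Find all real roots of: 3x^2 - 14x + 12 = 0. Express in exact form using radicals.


Using the quadratic formula: x = (-b ± sqrt(b^2 - 4ac)) / (2a)
Here a = 3, b = -14, c = 12
Discriminant = b^2 - 4ac = (-14)^2 - 4(3)(12) = 196 - 144 = 52
Since discriminant = 52 > 0, there are two real roots.
x = (14 ± 2*sqrt(13)) / 6
Simplifying: x = (7 ± sqrt(13)) / 3
Numerically: x ≈ 3.5352 or x ≈ 1.1315

x = (7 + sqrt(13)) / 3 or x = (7 - sqrt(13)) / 3


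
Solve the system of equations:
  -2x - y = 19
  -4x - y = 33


Using Cramer's rule:
Determinant D = (-2)(-1) - (-4)(-1) = 2 - 4 = -2
Dx = (19)(-1) - (33)(-1) = -19 + 33 = 14
Dy = (-2)(33) - (-4)(19) = -66 + 76 = 10
x = Dx/D = 14/-2 = -7
y = Dy/D = 10/-2 = -5

x = -7, y = -5


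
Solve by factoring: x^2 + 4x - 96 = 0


We need two numbers that multiply to -96 and add to 4.
Those numbers are -8 and 12 (since (-8) * 12 = -96 and (-8) + 12 = 4).
So x^2 + 4x - 96 = (x - 8)(x + 12) = 0
Setting each factor to zero: x = 8 or x = -12

x = -12, x = 8


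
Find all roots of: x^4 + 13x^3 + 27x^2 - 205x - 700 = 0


Let p(x) = x^4 + 13x^3 + 27x^2 - 205x - 700. By the rational root theorem (leading coefficient 1), any rational root is an integer divisor of 700: try ±1, ±2, ... in turn.
Test x = 1: value = -864 ≠ 0.
Test x = -1: value = -480 ≠ 0.
Test x = 2: value = -882 ≠ 0.
Test x = -2: value = -270 ≠ 0.
Test x = 4: value = 0 ✓, so (x - 4) is a factor.
Synthetic division by (x - 4): bring down 1; 1(4) + 13 = 17; 17(4) + 27 = 95; 95(4) - 205 = 175; 175(4) - 700 = 0 → quotient x^3 + 17x^2 + 95x + 175, remainder 0.
Continue with the quotient x^3 + 17x^2 + 95x + 175 (candidates must divide 175).
Test x = 5: value = 1200 ≠ 0.
Test x = -5: value = 0 ✓, so (x + 5) is a factor.
Synthetic division by (x + 5): bring down 1; 1(-5) + 17 = 12; 12(-5) + 95 = 35; 35(-5) + 175 = 0 → quotient x^2 + 12x + 35, remainder 0.
Solve the quadratic x^2 + 12x + 35 = 0: discriminant = 12^2 - 4(1)(35) = 144 - 140 = 4.
sqrt(4) = 2, so x = (-12 ± 2)/2: x = -5 or x = -7.
Collecting all roots found:

x = -7, x = -5 (multiplicity 2), x = 4


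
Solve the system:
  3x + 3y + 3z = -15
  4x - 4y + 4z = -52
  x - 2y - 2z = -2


Using Cramer's rule. Expand each determinant along the first row.
D  = 3*[(-4)*(-2) - 4*(-2)] - 3*[4*(-2) - 4*1] + 3*[4*(-2) - (-4)*1]
  = 3*(16) - 3*(-12) + 3*(-4) = 72
Dx = (-15)*[(-4)*(-2) - 4*(-2)] - 3*[(-52)*(-2) - 4*(-2)] + 3*[(-52)*(-2) - (-4)*(-2)]
  = (-15)*(16) - 3*(112) + 3*(96) = -288
Dy = 3*[(-52)*(-2) - 4*(-2)] - (-15)*[4*(-2) - 4*1] + 3*[4*(-2) - (-52)*1]
  = 3*(112) - (-15)*(-12) + 3*(44) = 288
Dz = 3*[(-4)*(-2) - (-52)*(-2)] - 3*[4*(-2) - (-52)*1] + (-15)*[4*(-2) - (-4)*1]
  = 3*(-96) - 3*(44) + (-15)*(-4) = -360
x = Dx/D = -288/72 = -4, y = Dy/D = 288/72 = 4, z = Dz/D = -360/72 = -5
Check eq1: (3)(-4) + (3)(4) + (3)(-5) = -15 = -15 ✓
Check eq2: (4)(-4) + (-4)(4) + (4)(-5) = -52 = -52 ✓
Check eq3: (1)(-4) + (-2)(4) + (-2)(-5) = -2 = -2 ✓

x = -4, y = 4, z = -5


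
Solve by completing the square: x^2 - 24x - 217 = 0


Start: x^2 - 24x - 217 = 0
Move constant: x^2 - 24x = 217
Half of -24 is -12, squared is 144
Add 144 to both sides: x^2 - 24x + 144 = 361
(x - 12)^2 = 361
x - 12 = ±19
x = 12 + 19 = 31 or x = 12 - 19 = -7

x = -7, x = 31


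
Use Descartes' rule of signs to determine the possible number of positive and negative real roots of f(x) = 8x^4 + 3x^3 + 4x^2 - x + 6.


Descartes' rule of signs:

For positive roots, count sign changes in f(x) = 8x^4 + 3x^3 + 4x^2 - x + 6:
Signs of coefficients: +, +, +, -, +
Number of sign changes: 2
Possible positive real roots: 2, 0

For negative roots, examine f(-x) = 8x^4 - 3x^3 + 4x^2 + x + 6:
Signs of coefficients: +, -, +, +, +
Number of sign changes: 2
Possible negative real roots: 2, 0

Positive roots: 2 or 0; Negative roots: 2 or 0


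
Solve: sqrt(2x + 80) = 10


Square both sides: 2x + 80 = 10^2 = 100
2x = 100 - 80 = 20
x = 10
Check: sqrt(2*10 + 80) = sqrt(100) = 10 ✓

x = 10


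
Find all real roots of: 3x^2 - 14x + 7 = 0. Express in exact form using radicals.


Using the quadratic formula: x = (-b ± sqrt(b^2 - 4ac)) / (2a)
Here a = 3, b = -14, c = 7
Discriminant = b^2 - 4ac = (-14)^2 - 4(3)(7) = 196 - 84 = 112
Since discriminant = 112 > 0, there are two real roots.
x = (14 ± 4*sqrt(7)) / 6
Simplifying: x = (7 ± 2*sqrt(7)) / 3
Numerically: x ≈ 4.0972 or x ≈ 0.5695

x = (7 + 2*sqrt(7)) / 3 or x = (7 - 2*sqrt(7)) / 3


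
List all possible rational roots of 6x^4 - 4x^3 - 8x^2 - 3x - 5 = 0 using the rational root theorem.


Rational root theorem: possible roots are ±p/q where:
  p divides the constant term (-5): p ∈ {1, 5}
  q divides the leading coefficient (6): q ∈ {1, 2, 3, 6}

All possible rational roots: -5, -5/2, -5/3, -1, -5/6, -1/2, -1/3, -1/6, 1/6, 1/3, 1/2, 5/6, 1, 5/3, 5/2, 5

-5, -5/2, -5/3, -1, -5/6, -1/2, -1/3, -1/6, 1/6, 1/3, 1/2, 5/6, 1, 5/3, 5/2, 5


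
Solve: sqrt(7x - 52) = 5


Square both sides: 7x - 52 = 5^2 = 25
7x = 25 + 52 = 77
x = 11
Check: sqrt(7*11 - 52) = sqrt(25) = 5 ✓

x = 11


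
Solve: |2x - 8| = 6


An absolute value equation |expr| = 6 gives two cases:
Case 1: 2x - 8 = 6
  2x = 14, so x = 7
Case 2: 2x - 8 = -6
  2x = 2, so x = 1

x = 1, x = 7


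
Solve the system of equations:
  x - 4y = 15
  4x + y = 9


Using Cramer's rule:
Determinant D = (1)(1) - (4)(-4) = 1 + 16 = 17
Dx = (15)(1) - (9)(-4) = 15 + 36 = 51
Dy = (1)(9) - (4)(15) = 9 - 60 = -51
x = Dx/D = 51/17 = 3
y = Dy/D = -51/17 = -3

x = 3, y = -3


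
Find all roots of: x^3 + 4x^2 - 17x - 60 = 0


Let p(x) = x^3 + 4x^2 - 17x - 60. By the rational root theorem (leading coefficient 1), any rational root is an integer divisor of 60: try ±1, ±2, ... in turn.
Test x = 1: value = -72 ≠ 0.
Test x = -1: value = -40 ≠ 0.
Test x = 2: value = -70 ≠ 0.
Test x = -2: value = -18 ≠ 0.
Test x = 3: value = -48 ≠ 0.
Test x = -3: value = 0 ✓, so (x + 3) is a factor.
Synthetic division by (x + 3): bring down 1; 1(-3) + 4 = 1; 1(-3) - 17 = -20; (-20)(-3) - 60 = 0 → quotient x^2 + x - 20, remainder 0.
Solve the quadratic x^2 + x - 20 = 0: discriminant = 1^2 - 4(1)(-20) = 1 + 80 = 81.
sqrt(81) = 9, so x = (-1 ± 9)/2: x = 4 or x = -5.
Collecting all roots found:

x = -5, x = -3, x = 4


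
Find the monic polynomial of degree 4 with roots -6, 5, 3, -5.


A monic polynomial with roots -6, 5, 3, -5 is:
p(x) = (x + 6)(x - 5)(x - 3)(x + 5)
After multiplying by (x + 6): x + 6
After multiplying by (x - 5): x^2 + x - 30
After multiplying by (x - 3): x^3 - 2x^2 - 33x + 90
After multiplying by (x + 5): x^4 + 3x^3 - 43x^2 - 75x + 450

x^4 + 3x^3 - 43x^2 - 75x + 450


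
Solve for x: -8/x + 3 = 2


Subtract 3 from both sides: -8/x = -1
Multiply both sides by x: -8 = -1 * x
Divide by -1: x = 8

x = 8


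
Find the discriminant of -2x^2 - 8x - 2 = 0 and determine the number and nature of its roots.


For ax^2 + bx + c = 0, discriminant D = b^2 - 4ac
Here a = -2, b = -8, c = -2
D = (-8)^2 - 4(-2)(-2) = 64 - 16 = 48

D = 48 > 0 but not a perfect square
The equation has 2 distinct real irrational roots.

Discriminant = 48, 2 distinct real irrational roots


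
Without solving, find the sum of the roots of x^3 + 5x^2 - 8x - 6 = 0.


By Vieta's formulas for x^3 + bx^2 + cx + d = 0:
  r1 + r2 + r3 = -b/a = -5
  r1*r2 + r1*r3 + r2*r3 = c/a = -8
  r1*r2*r3 = -d/a = 6


Sum = -5


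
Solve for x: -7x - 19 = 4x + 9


Starting with: -7x - 19 = 4x + 9
Move all x terms to left: (-7 - 4)x = 9 + 19
Simplify: -11x = 28
Divide both sides by -11: x = -28/11

x = -28/11


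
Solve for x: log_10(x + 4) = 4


Convert to exponential form: x + 4 = 10^4 = 10000
x = 10000 - 4 = 9996
Check: log_10(9996 + 4) = log_10(10000) = log_10(10000) = 4 ✓

x = 9996


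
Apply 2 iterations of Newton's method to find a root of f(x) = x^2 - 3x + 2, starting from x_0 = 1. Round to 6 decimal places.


Newton's method: x_(n+1) = x_n - f(x_n)/f'(x_n)
f(x) = x^2 - 3x + 2
f'(x) = 2x - 3

Iteration 1:
  f(1.000000) = 0.000000
  f'(1.000000) = -1.000000
  x_1 = 1.000000 - (0.000000)/(-1.000000) = 1.000000

Iteration 2:
  f(1.000000) = 0.000000
  f'(1.000000) = -1.000000
  x_2 = 1.000000 - (0.000000)/(-1.000000) = 1.000000

x_2 = 1.000000


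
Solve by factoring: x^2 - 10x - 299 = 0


We need two numbers that multiply to -299 and add to -10.
Those numbers are -23 and 13 (since (-23) * 13 = -299 and (-23) + 13 = -10).
So x^2 - 10x - 299 = (x - 23)(x + 13) = 0
Setting each factor to zero: x = 23 or x = -13

x = -13, x = 23


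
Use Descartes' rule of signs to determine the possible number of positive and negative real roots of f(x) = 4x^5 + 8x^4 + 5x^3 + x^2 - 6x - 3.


Descartes' rule of signs:

For positive roots, count sign changes in f(x) = 4x^5 + 8x^4 + 5x^3 + x^2 - 6x - 3:
Signs of coefficients: +, +, +, +, -, -
Number of sign changes: 1
Possible positive real roots: 1

For negative roots, examine f(-x) = -4x^5 + 8x^4 - 5x^3 + x^2 + 6x - 3:
Signs of coefficients: -, +, -, +, +, -
Number of sign changes: 4
Possible negative real roots: 4, 2, 0

Positive roots: 1; Negative roots: 4 or 2 or 0


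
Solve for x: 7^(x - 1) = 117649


Express both sides with the same base.
117649 = 7^6
Since the bases match, equate exponents: x - 1 = 6
So x = 6 - (-1) = 7

x = 7


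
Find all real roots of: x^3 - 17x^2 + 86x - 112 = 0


Let p(x) = x^3 - 17x^2 + 86x - 112. By the rational root theorem (leading coefficient 1), any rational root is an integer divisor of 112: try ±1, ±2, ... in turn.
Test x = 1: value = -42 ≠ 0.
Test x = -1: value = -216 ≠ 0.
Test x = 2: value = 0 ✓, so (x - 2) is a factor.
Synthetic division by (x - 2): bring down 1; 1(2) - 17 = -15; (-15)(2) + 86 = 56; 56(2) - 112 = 0 → quotient x^2 - 15x + 56, remainder 0.
Solve the quadratic x^2 - 15x + 56 = 0: discriminant = (-15)^2 - 4(1)(56) = 225 - 224 = 1.
sqrt(1) = 1, so x = (15 ± 1)/2: x = 8 or x = 7.

x = 2, x = 7, x = 8


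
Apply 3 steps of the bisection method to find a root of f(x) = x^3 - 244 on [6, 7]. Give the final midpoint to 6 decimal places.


f(x) = x^3 - 244
f(6) = -28 < 0
f(7) = 99 > 0

Step 1: midpoint = (6.000000 + 7.000000)/2 = 6.500000
  f(6.500000) = 30.625000
  f(mid) > 0, so root is in [6.000000, 6.500000]

Step 2: midpoint = (6.000000 + 6.500000)/2 = 6.250000
  f(6.250000) = 0.140625
  f(mid) > 0, so root is in [6.000000, 6.250000]

Step 3: midpoint = (6.000000 + 6.250000)/2 = 6.125000
  f(6.125000) = -14.216797
  f(mid) < 0, so root is in [6.125000, 6.250000]

midpoint = 6.125000


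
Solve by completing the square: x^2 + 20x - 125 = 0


Start: x^2 + 20x - 125 = 0
Move constant: x^2 + 20x = 125
Half of 20 is 10, squared is 100
Add 100 to both sides: x^2 + 20x + 100 = 225
(x + 10)^2 = 225
x + 10 = ±15
x = -10 + 15 = 5 or x = -10 - 15 = -25

x = -25, x = 5


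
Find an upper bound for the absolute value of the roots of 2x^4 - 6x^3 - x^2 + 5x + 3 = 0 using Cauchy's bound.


Cauchy's bound: all roots r satisfy |r| <= 1 + max(|a_i/a_n|) for i = 0,...,n-1
where a_n is the leading coefficient.

Coefficients: [2, -6, -1, 5, 3]
Leading coefficient a_n = 2
Ratios |a_i/a_n|: 3, 1/2, 5/2, 3/2
Maximum ratio: 3
Cauchy's bound: |r| <= 1 + 3 = 4

Upper bound = 4


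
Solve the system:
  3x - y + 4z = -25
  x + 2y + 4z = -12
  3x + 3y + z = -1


Using Cramer's rule. Expand each determinant along the first row.
D  = 3*[2*1 - 4*3] - (-1)*[1*1 - 4*3] + 4*[1*3 - 2*3]
  = 3*(-10) - (-1)*(-11) + 4*(-3) = -53
Dx = (-25)*[2*1 - 4*3] - (-1)*[(-12)*1 - 4*(-1)] + 4*[(-12)*3 - 2*(-1)]
  = (-25)*(-10) - (-1)*(-8) + 4*(-34) = 106
Dy = 3*[(-12)*1 - 4*(-1)] - (-25)*[1*1 - 4*3] + 4*[1*(-1) - (-12)*3]
  = 3*(-8) - (-25)*(-11) + 4*(35) = -159
Dz = 3*[2*(-1) - (-12)*3] - (-1)*[1*(-1) - (-12)*3] + (-25)*[1*3 - 2*3]
  = 3*(34) - (-1)*(35) + (-25)*(-3) = 212
x = Dx/D = 106/-53 = -2, y = Dy/D = -159/-53 = 3, z = Dz/D = 212/-53 = -4
Check eq1: (3)(-2) + (-1)(3) + (4)(-4) = -25 = -25 ✓
Check eq2: (1)(-2) + (2)(3) + (4)(-4) = -12 = -12 ✓
Check eq3: (3)(-2) + (3)(3) + (1)(-4) = -1 = -1 ✓

x = -2, y = 3, z = -4


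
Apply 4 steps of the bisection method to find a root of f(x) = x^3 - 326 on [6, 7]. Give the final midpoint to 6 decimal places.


f(x) = x^3 - 326
f(6) = -110 < 0
f(7) = 17 > 0

Step 1: midpoint = (6.000000 + 7.000000)/2 = 6.500000
  f(6.500000) = -51.375000
  f(mid) < 0, so root is in [6.500000, 7.000000]

Step 2: midpoint = (6.500000 + 7.000000)/2 = 6.750000
  f(6.750000) = -18.453125
  f(mid) < 0, so root is in [6.750000, 7.000000]

Step 3: midpoint = (6.750000 + 7.000000)/2 = 6.875000
  f(6.875000) = -1.048828
  f(mid) < 0, so root is in [6.875000, 7.000000]

Step 4: midpoint = (6.875000 + 7.000000)/2 = 6.937500
  f(6.937500) = 7.894287
  f(mid) > 0, so root is in [6.875000, 6.937500]

midpoint = 6.937500


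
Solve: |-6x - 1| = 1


An absolute value equation |expr| = 1 gives two cases:
Case 1: -6x - 1 = 1
  -6x = 2, so x = -1/3
Case 2: -6x - 1 = -1
  -6x = 0, so x = 0

x = -1/3, x = 0


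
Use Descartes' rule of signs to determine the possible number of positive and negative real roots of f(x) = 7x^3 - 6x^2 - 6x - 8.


Descartes' rule of signs:

For positive roots, count sign changes in f(x) = 7x^3 - 6x^2 - 6x - 8:
Signs of coefficients: +, -, -, -
Number of sign changes: 1
Possible positive real roots: 1

For negative roots, examine f(-x) = -7x^3 - 6x^2 + 6x - 8:
Signs of coefficients: -, -, +, -
Number of sign changes: 2
Possible negative real roots: 2, 0

Positive roots: 1; Negative roots: 2 or 0
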